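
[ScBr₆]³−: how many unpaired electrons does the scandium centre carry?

Each bromide is −1; balancing the −3 overall charge requires Sc(III).
Group 3 minus oxidation state 3 gives a d⁰ configuration.
In an octahedral field the d⁰ configuration is t₂g⁰e_g⁰, giving 0 unpaired electrons.

0 unpaired electrons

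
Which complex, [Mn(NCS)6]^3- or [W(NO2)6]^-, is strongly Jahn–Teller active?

[Mn(NCS)6]^3-

[Mn(NCS)6]^3-: Each isothiocyanate is −1; balancing the −3 overall charge requires Mn(III). Mn sits in group 7, so the d-electron count is 7 − 3 = 4. Isothiocyanate is a weak-field ligand for a first-row metal, so the complex is high-spin. The t₂g³e_g¹ (high-spin) configuration has an unevenly filled e_g set; the Jahn–Teller theorem predicts a tetragonal distortion (typically axial elongation) to lift the degeneracy.
[W(NO2)6]^-: Each nitro (N-bound nitrite) is −1; balancing the −1 overall charge requires W(V). W sits in group 6, so the d-electron count is 6 − 5 = 1. The d¹ configuration leaves the e_g set evenly filled (or empty) — no strong Jahn–Teller driving force.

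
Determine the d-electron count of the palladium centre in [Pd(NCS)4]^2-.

Summing ligand charges against the −2 overall charge gives an oxidation state of +2 for palladium.
Pd sits in group 10, so the d-electron count is 10 − 2 = 8.

d⁸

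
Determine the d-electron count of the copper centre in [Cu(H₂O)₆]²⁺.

d9

Water is neutral; balancing the +2 overall charge requires Cu(II).
Group 11 minus oxidation state 2 gives a d⁹ configuration.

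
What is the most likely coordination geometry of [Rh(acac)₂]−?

Summing ligand charges against the −1 overall charge gives an oxidation state of +1 for rhodium.
Rhodium is a group-9 element; Rh(I) is therefore d⁸.
Counting donor atoms: 2×acetylacetonate (bidentate) → 4 donors. Coordination number = 4.
A 4d d⁸ ion has a large crystal-field splitting; square planar leaves the high-energy d_{x²−y²} orbital empty and maximises CFSE.

square planar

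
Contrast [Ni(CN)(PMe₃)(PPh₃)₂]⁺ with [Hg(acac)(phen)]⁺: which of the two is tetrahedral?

[Hg(acac)(phen)]⁺

For [Ni(CN)(PMe₃)(PPh₃)₂]⁺: Each cyanide is −1; trimethylphosphine is neutral; triphenylphosphine is neutral; balancing the +1 overall charge requires Ni(II). Group 10 minus oxidation state 2 gives a d⁸ configuration. Cyanide, trimethylphosphine, and triphenylphosphine are strong-field ligands (high in the spectrochemical series). A 3d d⁸ ion with strong-field ligands gains enough CFSE to favour square planar over tetrahedral. → square planar.
For [Hg(acac)(phen)]⁺: Ligand charges: each acetylacetonate is −1; 1,10-phenanthroline is neutral. With an overall charge of +1 the mercury centre must be in the +2 oxidation state. Mercury is a group-12 element; Hg(II) is therefore d¹⁰. A d¹⁰ ion has no crystal-field stabilisation preference between square planar and tetrahedral, so four ligands adopt the sterically favoured tetrahedral geometry. → tetrahedral.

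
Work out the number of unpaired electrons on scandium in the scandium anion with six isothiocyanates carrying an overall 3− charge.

Ligand charges: each isothiocyanate is −1. With an overall charge of −3 the scandium centre must be in the +3 oxidation state.
Sc sits in group 3, so the d-electron count is 3 − 3 = 0.
In an octahedral field the d⁰ configuration is t₂g⁰e_g⁰, giving 0 unpaired electrons.

0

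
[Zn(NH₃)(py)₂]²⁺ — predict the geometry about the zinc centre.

Ammonia is neutral; pyridine is neutral; balancing the +2 overall charge requires Zn(II).
Group 12 minus oxidation state 2 gives a d¹⁰ configuration.
Coordination number: 3.
Three ligands around a d¹⁰ centre minimise repulsion in a trigonal-planar arrangement.

trigonal planar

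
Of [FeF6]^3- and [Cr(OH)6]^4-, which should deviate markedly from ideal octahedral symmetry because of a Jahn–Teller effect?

[FeF6]^3-: Each fluoride is −1; balancing the −3 overall charge requires Fe(III). Fe sits in group 8, so the d-electron count is 8 − 3 = 5. Fluoride is a weak-field ligand for a first-row metal, so the complex is high-spin. The d⁵ configuration leaves the e_g set evenly filled (or empty) — no strong Jahn–Teller driving force.
[Cr(OH)6]^4-: Each hydroxide is −1; balancing the −4 overall charge requires Cr(II). Group 6 minus oxidation state 2 gives a d⁴ configuration. Hydroxide is a weak-field ligand for a first-row metal, so the complex is high-spin. The t₂g³e_g¹ (high-spin) configuration has an unevenly filled e_g set; the Jahn–Teller theorem predicts a tetragonal distortion (typically axial elongation) to lift the degeneracy.

[Cr(OH)6]^4-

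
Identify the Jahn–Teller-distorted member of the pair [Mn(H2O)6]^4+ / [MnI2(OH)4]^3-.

[MnI2(OH)4]^3-

[Mn(H2O)6]^4+: Summing ligand charges against the +4 overall charge gives an oxidation state of +4 for manganese. Mn sits in group 7, so the d-electron count is 7 − 4 = 3. The d³ configuration leaves the e_g set evenly filled (or empty) — no strong Jahn–Teller driving force.
[MnI2(OH)4]^3-: Summing ligand charges against the −3 overall charge gives an oxidation state of +3 for manganese. Mn sits in group 7, so the d-electron count is 7 − 3 = 4. Hydroxide and iodide are weak-field ligands for a first-row metal, so the complex is high-spin. The t₂g³e_g¹ (high-spin) configuration has an unevenly filled e_g set; the Jahn–Teller theorem predicts a tetragonal distortion (typically axial elongation) to lift the degeneracy.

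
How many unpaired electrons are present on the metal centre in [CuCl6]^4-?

1

Ligand charges: each chloride is −1. With an overall charge of −4 the copper centre must be in the +2 oxidation state.
Cu sits in group 11, so the d-electron count is 11 − 2 = 9.
In an octahedral field the d⁹ configuration is t₂g⁶e_g³ (only one arrangement possible), giving 1 unpaired electron.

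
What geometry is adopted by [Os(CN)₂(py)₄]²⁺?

octahedral

Summing ligand charges against the +2 overall charge gives an oxidation state of +4 for osmium.
Os sits in group 8, so the d-electron count is 8 − 4 = 4.
Coordination number: 6.
Six donors around a single metal centre give an octahedral coordination sphere.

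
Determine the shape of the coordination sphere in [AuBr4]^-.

square planar

Ligand charges: each bromide is −1. With an overall charge of −1 the gold centre must be in the +3 oxidation state.
Au sits in group 11, so the d-electron count is 11 − 3 = 8.
Coordination number: 4.
A 5d d⁸ ion has a large crystal-field splitting; square planar leaves the high-energy d_{x²−y²} orbital empty and maximises CFSE.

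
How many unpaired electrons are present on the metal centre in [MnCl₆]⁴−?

Ligand charges: each chloride is −1. With an overall charge of −4 the manganese centre must be in the +2 oxidation state.
Group 7 minus oxidation state 2 gives a d⁵ configuration.
The spin state decides the count: Chloride is a weak-field ligand for a first-row metal, so the complex is high-spin.
An octahedral high-spin d⁵ ion is t₂g³e_g², giving 5 unpaired electrons.

5 unpaired electrons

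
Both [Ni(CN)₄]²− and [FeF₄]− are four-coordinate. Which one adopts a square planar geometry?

For [Ni(CN)₄]²−: Each cyanide is −1; balancing the −2 overall charge requires Ni(II). Ni sits in group 10, so the d-electron count is 10 − 2 = 8. Cyanide is a strong-field ligand (high in the spectrochemical series). A 3d d⁸ ion with strong-field ligands gains enough CFSE to favour square planar over tetrahedral. → square planar.
For [FeF₄]−: Summing ligand charges against the −1 overall charge gives an oxidation state of +3 for iron. Iron is a group-8 element; Fe(III) is therefore d⁵. A high-spin d⁵ ion has zero CFSE in either geometry, so four ligands adopt the sterically favoured tetrahedral geometry. → tetrahedral.

[Ni(CN)₄]²−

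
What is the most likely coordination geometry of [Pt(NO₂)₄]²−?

square planar

Summing ligand charges against the −2 overall charge gives an oxidation state of +2 for platinum.
Group 10 minus oxidation state 2 gives a d⁸ configuration.
Coordination number: 4.
A 5d d⁸ ion has a large crystal-field splitting; square planar leaves the high-energy d_{x²−y²} orbital empty and maximises CFSE.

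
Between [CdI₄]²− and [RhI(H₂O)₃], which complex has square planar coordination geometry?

[RhI(H₂O)₃]

For [CdI₄]²−: Summing ligand charges against the −2 overall charge gives an oxidation state of +2 for cadmium. Cadmium is a group-12 element; Cd(II) is therefore d¹⁰. A d¹⁰ ion has no crystal-field stabilisation preference between square planar and tetrahedral, so four ligands adopt the sterically favoured tetrahedral geometry. → tetrahedral.
For [RhI(H₂O)₃]: Each iodide is −1; water is neutral; balancing the 0 overall charge requires Rh(I). Rhodium is a group-9 element; Rh(I) is therefore d⁸. A 4d d⁸ ion has a large crystal-field splitting; square planar leaves the high-energy d_{x²−y²} orbital empty and maximises CFSE. → square planar.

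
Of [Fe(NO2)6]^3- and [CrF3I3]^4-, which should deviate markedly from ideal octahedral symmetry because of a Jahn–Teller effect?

[CrF3I3]^4-

[Fe(NO2)6]^3-: Each nitro (N-bound nitrite) is −1; balancing the −3 overall charge requires Fe(III). Iron is a group-8 element; Fe(III) is therefore d⁵. Nitro (N-bound nitrite) is a strong-field ligand (high in the spectrochemical series) for a first-row metal, so the complex is low-spin. The d⁵ configuration leaves the e_g set evenly filled (or empty) — no strong Jahn–Teller driving force.
[CrF3I3]^4-: Ligand charges: each fluoride is −1; each iodide is −1. With an overall charge of −4 the chromium centre must be in the +2 oxidation state. Cr sits in group 6, so the d-electron count is 6 − 2 = 4. Fluoride and iodide are weak-field ligands for a first-row metal, so the complex is high-spin. The t₂g³e_g¹ (high-spin) configuration has an unevenly filled e_g set; the Jahn–Teller theorem predicts a tetragonal distortion (typically axial elongation) to lift the degeneracy.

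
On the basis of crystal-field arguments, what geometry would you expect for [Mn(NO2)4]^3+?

Ligand charges: each nitro (N-bound nitrite) is −1. With an overall charge of +3 the manganese centre must be in the +7 oxidation state.
Manganese is a group-7 element; Mn(VII) is therefore d⁰.
With 4 monodentate ligands the coordination number is 4.
A d⁰ ion has no crystal-field stabilisation preference between square planar and tetrahedral, so four ligands adopt the sterically favoured tetrahedral geometry.

tetrahedral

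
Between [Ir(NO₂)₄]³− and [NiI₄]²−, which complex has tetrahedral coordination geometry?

[NiI₄]²−

For [Ir(NO₂)₄]³−: Summing ligand charges against the −3 overall charge gives an oxidation state of +1 for iridium. Ir sits in group 9, so the d-electron count is 9 − 1 = 8. A 5d d⁸ ion has a large crystal-field splitting; square planar leaves the high-energy d_{x²−y²} orbital empty and maximises CFSE. → square planar.
For [NiI₄]²−: Summing ligand charges against the −2 overall charge gives an oxidation state of +2 for nickel. Nickel is a group-10 element; Ni(II) is therefore d⁸. Iodide is a weak-field ligand. With weak-field ligands the CFSE gain from square planar is small, so a 3d d⁸ ion takes the sterically preferred tetrahedral geometry. → tetrahedral.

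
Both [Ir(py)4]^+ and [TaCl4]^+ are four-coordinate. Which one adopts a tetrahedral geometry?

For [Ir(py)4]^+: Pyridine is neutral; balancing the +1 overall charge requires Ir(I). Group 9 minus oxidation state 1 gives a d⁸ configuration. A 5d d⁸ ion has a large crystal-field splitting; square planar leaves the high-energy d_{x²−y²} orbital empty and maximises CFSE. → square planar.
For [TaCl4]^+: Summing ligand charges against the +1 overall charge gives an oxidation state of +5 for tantalum. Group 5 minus oxidation state 5 gives a d⁰ configuration. A d⁰ ion has no crystal-field stabilisation preference between square planar and tetrahedral, so four ligands adopt the sterically favoured tetrahedral geometry. → tetrahedral.

[TaCl4]^+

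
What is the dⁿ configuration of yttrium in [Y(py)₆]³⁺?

Pyridine is neutral; balancing the +3 overall charge requires Y(III).
Group 3 minus oxidation state 3 gives a d⁰ configuration.

d0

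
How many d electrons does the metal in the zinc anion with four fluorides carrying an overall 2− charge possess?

Each fluoride is −1; balancing the −2 overall charge requires Zn(II).
Group 12 minus oxidation state 2 gives a d¹⁰ configuration.

d¹⁰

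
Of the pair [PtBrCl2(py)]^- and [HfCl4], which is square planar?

For [PtBrCl2(py)]^-: Ligand charges: each bromide is −1; each chloride is −1; pyridine is neutral. With an overall charge of −1 the platinum centre must be in the +2 oxidation state. Pt sits in group 10, so the d-electron count is 10 − 2 = 8. A 5d d⁸ ion has a large crystal-field splitting; square planar leaves the high-energy d_{x²−y²} orbital empty and maximises CFSE. → square planar.
For [HfCl4]: Each chloride is −1; balancing the 0 overall charge requires Hf(IV). Group 4 minus oxidation state 4 gives a d⁰ configuration. A d⁰ ion has no crystal-field stabilisation preference between square planar and tetrahedral, so four ligands adopt the sterically favoured tetrahedral geometry. → tetrahedral.

[PtBrCl2(py)]^-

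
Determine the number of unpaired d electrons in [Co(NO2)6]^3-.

Summing ligand charges against the −3 overall charge gives an oxidation state of +3 for cobalt.
Group 9 minus oxidation state 3 gives a d⁶ configuration.
The spin state decides the count: Co(III) has an exceptionally large octahedral splitting and is low-spin with essentially every ligand except fluoride.
An octahedral low-spin d⁶ ion is t₂g⁶e_g⁰, giving 0 unpaired electrons.

0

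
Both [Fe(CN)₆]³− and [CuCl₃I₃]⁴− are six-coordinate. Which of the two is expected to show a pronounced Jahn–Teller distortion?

[Fe(CN)₆]³−: Each cyanide is −1; balancing the −3 overall charge requires Fe(III). Group 8 minus oxidation state 3 gives a d⁵ configuration. Cyanide is a strong-field ligand (high in the spectrochemical series) for a first-row metal, so the complex is low-spin. The d⁵ configuration leaves the e_g set evenly filled (or empty) — no strong Jahn–Teller driving force.
[CuCl₃I₃]⁴−: Each chloride is −1; each iodide is −1; balancing the −4 overall charge requires Cu(II). Cu sits in group 11, so the d-electron count is 11 − 2 = 9. The t₂g⁶e_g³ configuration has an unevenly filled e_g set; the Jahn–Teller theorem predicts a tetragonal distortion (typically axial elongation) to lift the degeneracy.

[CuCl₃I₃]⁴−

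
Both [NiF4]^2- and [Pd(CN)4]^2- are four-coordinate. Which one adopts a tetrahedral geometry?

For [NiF4]^2-: Ligand charges: each fluoride is −1. With an overall charge of −2 the nickel centre must be in the +2 oxidation state. Group 10 minus oxidation state 2 gives a d⁸ configuration. Fluoride is a weak-field ligand. With weak-field ligands the CFSE gain from square planar is small, so a 3d d⁸ ion takes the sterically preferred tetrahedral geometry. → tetrahedral.
For [Pd(CN)4]^2-: Each cyanide is −1; balancing the −2 overall charge requires Pd(II). Group 10 minus oxidation state 2 gives a d⁸ configuration. A 4d d⁸ ion has a large crystal-field splitting; square planar leaves the high-energy d_{x²−y²} orbital empty and maximises CFSE. → square planar.

[NiF4]^2-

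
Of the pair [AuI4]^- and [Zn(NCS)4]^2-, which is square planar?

[AuI4]^-

For [AuI4]^-: Ligand charges: each iodide is −1. With an overall charge of −1 the gold centre must be in the +3 oxidation state. Au sits in group 11, so the d-electron count is 11 − 3 = 8. A 5d d⁸ ion has a large crystal-field splitting; square planar leaves the high-energy d_{x²−y²} orbital empty and maximises CFSE. → square planar.
For [Zn(NCS)4]^2-: Summing ligand charges against the −2 overall charge gives an oxidation state of +2 for zinc. Group 12 minus oxidation state 2 gives a d¹⁰ configuration. A d¹⁰ ion has no crystal-field stabilisation preference between square planar and tetrahedral, so four ligands adopt the sterically favoured tetrahedral geometry. → tetrahedral.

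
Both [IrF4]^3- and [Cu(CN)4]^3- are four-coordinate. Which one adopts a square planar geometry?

For [IrF4]^3-: Each fluoride is −1; balancing the −3 overall charge requires Ir(I). Ir sits in group 9, so the d-electron count is 9 − 1 = 8. A 5d d⁸ ion has a large crystal-field splitting; square planar leaves the high-energy d_{x²−y²} orbital empty and maximises CFSE. → square planar.
For [Cu(CN)4]^3-: Summing ligand charges against the −3 overall charge gives an oxidation state of +1 for copper. Group 11 minus oxidation state 1 gives a d¹⁰ configuration. A d¹⁰ ion has no crystal-field stabilisation preference between square planar and tetrahedral, so four ligands adopt the sterically favoured tetrahedral geometry. → tetrahedral.

[IrF4]^3-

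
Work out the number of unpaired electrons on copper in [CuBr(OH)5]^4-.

1

Summing ligand charges against the −4 overall charge gives an oxidation state of +2 for copper.
Group 11 minus oxidation state 2 gives a d⁹ configuration.
In an octahedral field the d⁹ configuration is t₂g⁶e_g³ (only one arrangement possible), giving 1 unpaired electron.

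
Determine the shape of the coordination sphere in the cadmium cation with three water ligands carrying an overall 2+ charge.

trigonal planar

Water is neutral; balancing the +2 overall charge requires Cd(II).
Group 12 minus oxidation state 2 gives a d¹⁰ configuration.
Coordination number: 3.
Three ligands around a d¹⁰ centre minimise repulsion in a trigonal-planar arrangement.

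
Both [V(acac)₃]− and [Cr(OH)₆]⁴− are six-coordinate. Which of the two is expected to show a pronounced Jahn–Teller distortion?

[Cr(OH)₆]⁴−

[V(acac)₃]−: Each acetylacetonate is −1; balancing the −1 overall charge requires V(II). V sits in group 5, so the d-electron count is 5 − 2 = 3. The d³ configuration leaves the e_g set evenly filled (or empty) — no strong Jahn–Teller driving force.
[Cr(OH)₆]⁴−: Ligand charges: each hydroxide is −1. With an overall charge of −4 the chromium centre must be in the +2 oxidation state. Chromium is a group-6 element; Cr(II) is therefore d⁴. Hydroxide is a weak-field ligand for a first-row metal, so the complex is high-spin. The t₂g³e_g¹ (high-spin) configuration has an unevenly filled e_g set; the Jahn–Teller theorem predicts a tetragonal distortion (typically axial elongation) to lift the degeneracy.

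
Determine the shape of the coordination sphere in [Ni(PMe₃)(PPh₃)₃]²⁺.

Trimethylphosphine is neutral; triphenylphosphine is neutral; balancing the +2 overall charge requires Ni(II).
Group 10 minus oxidation state 2 gives a d⁸ configuration.
With 4 monodentate ligands the coordination number is 4.
Trimethylphosphine and triphenylphosphine are strong-field ligands (high in the spectrochemical series).
A 3d d⁸ ion with strong-field ligands gains enough CFSE to favour square planar over tetrahedral.

square planar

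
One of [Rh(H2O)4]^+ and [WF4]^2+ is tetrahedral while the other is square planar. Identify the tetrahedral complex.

For [Rh(H2O)4]^+: Water is neutral; balancing the +1 overall charge requires Rh(I). Rh sits in group 9, so the d-electron count is 9 − 1 = 8. A 4d d⁸ ion has a large crystal-field splitting; square planar leaves the high-energy d_{x²−y²} orbital empty and maximises CFSE. → square planar.
For [WF4]^2+: Each fluoride is −1; balancing the +2 overall charge requires W(VI). Tungsten is a group-6 element; W(VI) is therefore d⁰. A d⁰ ion has no crystal-field stabilisation preference between square planar and tetrahedral, so four ligands adopt the sterically favoured tetrahedral geometry. → tetrahedral.

[WF4]^2+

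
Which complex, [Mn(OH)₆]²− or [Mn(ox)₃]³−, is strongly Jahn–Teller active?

[Mn(ox)₃]³−

[Mn(OH)₆]²−: Ligand charges: each hydroxide is −1. With an overall charge of −2 the manganese centre must be in the +4 oxidation state. Manganese is a group-7 element; Mn(IV) is therefore d³. The d³ configuration leaves the e_g set evenly filled (or empty) — no strong Jahn–Teller driving force.
[Mn(ox)₃]³−: Ligand charges: each oxalate is −2. With an overall charge of −3 the manganese centre must be in the +3 oxidation state. Group 7 minus oxidation state 3 gives a d⁴ configuration. Oxalate is a weak-field ligand for a first-row metal, so the complex is high-spin. The t₂g³e_g¹ (high-spin) configuration has an unevenly filled e_g set; the Jahn–Teller theorem predicts a tetragonal distortion (typically axial elongation) to lift the degeneracy.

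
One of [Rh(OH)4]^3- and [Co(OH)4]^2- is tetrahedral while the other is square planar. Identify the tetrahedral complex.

[Co(OH)4]^2-

For [Rh(OH)4]^3-: Each hydroxide is −1; balancing the −3 overall charge requires Rh(I). Rh sits in group 9, so the d-electron count is 9 − 1 = 8. A 4d d⁸ ion has a large crystal-field splitting; square planar leaves the high-energy d_{x²−y²} orbital empty and maximises CFSE. → square planar.
For [Co(OH)4]^2-: Each hydroxide is −1; balancing the −2 overall charge requires Co(II). Group 9 minus oxidation state 2 gives a d⁷ configuration. For a high-spin 3d d⁷ ion with weak-field ligands the small Δₜ gives little square-planar CFSE advantage, so four ligands adopt the sterically favoured tetrahedral geometry. → tetrahedral.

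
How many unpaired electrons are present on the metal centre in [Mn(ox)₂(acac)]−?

Summing ligand charges against the −1 overall charge gives an oxidation state of +4 for manganese.
Group 7 minus oxidation state 4 gives a d³ configuration.
Counting donor atoms: 2×oxalate (bidentate) → 4 donors; 1×acetylacetonate (bidentate) → 2 donors. Coordination number = 6.
In an octahedral field the d³ configuration is t₂g³e_g⁰ (only one arrangement possible), giving 3 unpaired electrons.

3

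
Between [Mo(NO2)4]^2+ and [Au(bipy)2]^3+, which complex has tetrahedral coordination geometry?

For [Mo(NO2)4]^2+: Summing ligand charges against the +2 overall charge gives an oxidation state of +6 for molybdenum. Molybdenum is a group-6 element; Mo(VI) is therefore d⁰. A d⁰ ion has no crystal-field stabilisation preference between square planar and tetrahedral, so four ligands adopt the sterically favoured tetrahedral geometry. → tetrahedral.
For [Au(bipy)2]^3+: Summing ligand charges against the +3 overall charge gives an oxidation state of +3 for gold. Gold is a group-11 element; Au(III) is therefore d⁸. A 5d d⁸ ion has a large crystal-field splitting; square planar leaves the high-energy d_{x²−y²} orbital empty and maximises CFSE. → square planar.

[Mo(NO2)4]^2+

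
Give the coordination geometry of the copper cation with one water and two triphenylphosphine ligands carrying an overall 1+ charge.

Ligand charges: water is neutral; triphenylphosphine is neutral. With an overall charge of +1 the copper centre must be in the +1 oxidation state.
Cu sits in group 11, so the d-electron count is 11 − 1 = 10.
Coordination number: 3.
Three ligands around a d¹⁰ centre minimise repulsion in a trigonal-planar arrangement.

trigonal planar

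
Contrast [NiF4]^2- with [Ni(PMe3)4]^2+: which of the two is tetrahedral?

[NiF4]^2-

For [NiF4]^2-: Each fluoride is −1; balancing the −2 overall charge requires Ni(II). Ni sits in group 10, so the d-electron count is 10 − 2 = 8. Fluoride is a weak-field ligand. With weak-field ligands the CFSE gain from square planar is small, so a 3d d⁸ ion takes the sterically preferred tetrahedral geometry. → tetrahedral.
For [Ni(PMe3)4]^2+: Ligand charges: trimethylphosphine is neutral. With an overall charge of +2 the nickel centre must be in the +2 oxidation state. Ni sits in group 10, so the d-electron count is 10 − 2 = 8. Trimethylphosphine is a strong-field ligand (high in the spectrochemical series). A 3d d⁸ ion with strong-field ligands gains enough CFSE to favour square planar over tetrahedral. → square planar.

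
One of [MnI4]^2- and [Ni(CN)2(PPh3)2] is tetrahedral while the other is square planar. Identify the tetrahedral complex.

For [MnI4]^2-: Summing ligand charges against the −2 overall charge gives an oxidation state of +2 for manganese. Mn sits in group 7, so the d-electron count is 7 − 2 = 5. A high-spin d⁵ ion has zero CFSE in either geometry, so four ligands adopt the sterically favoured tetrahedral geometry. → tetrahedral.
For [Ni(CN)2(PPh3)2]: Summing ligand charges against the 0 overall charge gives an oxidation state of +2 for nickel. Ni sits in group 10, so the d-electron count is 10 − 2 = 8. Cyanide and triphenylphosphine are strong-field ligands (high in the spectrochemical series). A 3d d⁸ ion with strong-field ligands gains enough CFSE to favour square planar over tetrahedral. → square planar.

[MnI4]^2-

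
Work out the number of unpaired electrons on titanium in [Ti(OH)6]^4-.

Ligand charges: each hydroxide is −1. With an overall charge of −4 the titanium centre must be in the +2 oxidation state.
Ti sits in group 4, so the d-electron count is 4 − 2 = 2.
In an octahedral field the d² configuration is t₂g²e_g⁰ (only one arrangement possible), giving 2 unpaired electrons.

2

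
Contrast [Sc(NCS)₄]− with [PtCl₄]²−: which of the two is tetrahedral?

[Sc(NCS)₄]−

For [Sc(NCS)₄]−: Ligand charges: each isothiocyanate is −1. With an overall charge of −1 the scandium centre must be in the +3 oxidation state. Sc sits in group 3, so the d-electron count is 3 − 3 = 0. A d⁰ ion has no crystal-field stabilisation preference between square planar and tetrahedral, so four ligands adopt the sterically favoured tetrahedral geometry. → tetrahedral.
For [PtCl₄]²−: Each chloride is −1; balancing the −2 overall charge requires Pt(II). Pt sits in group 10, so the d-electron count is 10 − 2 = 8. A 5d d⁸ ion has a large crystal-field splitting; square planar leaves the high-energy d_{x²−y²} orbital empty and maximises CFSE. → square planar.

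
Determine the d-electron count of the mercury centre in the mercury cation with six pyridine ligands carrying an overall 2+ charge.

Pyridine is neutral; balancing the +2 overall charge requires Hg(II).
Mercury is a group-12 element; Hg(II) is therefore d¹⁰.

d¹⁰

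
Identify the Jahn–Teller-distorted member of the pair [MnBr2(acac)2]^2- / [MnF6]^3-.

[MnBr2(acac)2]^2-: Ligand charges: each bromide is −1; each acetylacetonate is −1. With an overall charge of −2 the manganese centre must be in the +2 oxidation state. Mn sits in group 7, so the d-electron count is 7 − 2 = 5. Acetylacetonate and bromide are weak-field ligands for a first-row metal, so the complex is high-spin. The d⁵ configuration leaves the e_g set evenly filled (or empty) — no strong Jahn–Teller driving force.
[MnF6]^3-: Summing ligand charges against the −3 overall charge gives an oxidation state of +3 for manganese. Group 7 minus oxidation state 3 gives a d⁴ configuration. Fluoride is a weak-field ligand for a first-row metal, so the complex is high-spin. The t₂g³e_g¹ (high-spin) configuration has an unevenly filled e_g set; the Jahn–Teller theorem predicts a tetragonal distortion (typically axial elongation) to lift the degeneracy.

[MnF6]^3-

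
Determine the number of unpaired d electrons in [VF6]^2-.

1

Summing ligand charges against the −2 overall charge gives an oxidation state of +4 for vanadium.
V sits in group 5, so the d-electron count is 5 − 4 = 1.
In an octahedral field the d¹ configuration is t₂g¹e_g⁰ (only one arrangement possible), giving 1 unpaired electron.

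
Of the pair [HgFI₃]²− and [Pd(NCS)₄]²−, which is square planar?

For [HgFI₃]²−: Ligand charges: each fluoride is −1; each iodide is −1. With an overall charge of −2 the mercury centre must be in the +2 oxidation state. Mercury is a group-12 element; Hg(II) is therefore d¹⁰. A d¹⁰ ion has no crystal-field stabilisation preference between square planar and tetrahedral, so four ligands adopt the sterically favoured tetrahedral geometry. → tetrahedral.
For [Pd(NCS)₄]²−: Ligand charges: each isothiocyanate is −1. With an overall charge of −2 the palladium centre must be in the +2 oxidation state. Group 10 minus oxidation state 2 gives a d⁸ configuration. A 4d d⁸ ion has a large crystal-field splitting; square planar leaves the high-energy d_{x²−y²} orbital empty and maximises CFSE. → square planar.

[Pd(NCS)₄]²−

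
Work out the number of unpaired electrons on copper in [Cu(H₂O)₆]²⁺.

Summing ligand charges against the +2 overall charge gives an oxidation state of +2 for copper.
Group 11 minus oxidation state 2 gives a d⁹ configuration.
In an octahedral field the d⁹ configuration is t₂g⁶e_g³ (only one arrangement possible), giving 1 unpaired electron.

1 unpaired electron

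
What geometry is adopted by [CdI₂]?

linear

Each iodide is −1; balancing the 0 overall charge requires Cd(II).
Cadmium is a group-12 element; Cd(II) is therefore d¹⁰.
With 2 monodentate ligands the coordination number is 2.
A d¹⁰ ion with only two ligands adopts a linear arrangement (sp hybridisation; no CFSE preference).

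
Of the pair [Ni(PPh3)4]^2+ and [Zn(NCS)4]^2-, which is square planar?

For [Ni(PPh3)4]^2+: Triphenylphosphine is neutral; balancing the +2 overall charge requires Ni(II). Nickel is a group-10 element; Ni(II) is therefore d⁸. Triphenylphosphine is a strong-field ligand (high in the spectrochemical series). A 3d d⁸ ion with strong-field ligands gains enough CFSE to favour square planar over tetrahedral. → square planar.
For [Zn(NCS)4]^2-: Ligand charges: each isothiocyanate is −1. With an overall charge of −2 the zinc centre must be in the +2 oxidation state. Group 12 minus oxidation state 2 gives a d¹⁰ configuration. A d¹⁰ ion has no crystal-field stabilisation preference between square planar and tetrahedral, so four ligands adopt the sterically favoured tetrahedral geometry. → tetrahedral.

[Ni(PPh3)4]^2+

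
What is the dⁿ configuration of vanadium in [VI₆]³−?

d2

Ligand charges: each iodide is −1. With an overall charge of −3 the vanadium centre must be in the +3 oxidation state.
Group 5 minus oxidation state 3 gives a d² configuration.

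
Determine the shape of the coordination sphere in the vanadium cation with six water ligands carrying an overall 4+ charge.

octahedral

Ligand charges: water is neutral. With an overall charge of +4 the vanadium centre must be in the +4 oxidation state.
Vanadium is a group-5 element; V(IV) is therefore d¹.
With 6 monodentate ligands the coordination number is 6.
Six donors around a single metal centre give an octahedral coordination sphere.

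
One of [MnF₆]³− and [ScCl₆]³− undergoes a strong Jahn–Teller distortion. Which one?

[MnF₆]³−: Each fluoride is −1; balancing the −3 overall charge requires Mn(III). Mn sits in group 7, so the d-electron count is 7 − 3 = 4. Fluoride is a weak-field ligand for a first-row metal, so the complex is high-spin. The t₂g³e_g¹ (high-spin) configuration has an unevenly filled e_g set; the Jahn–Teller theorem predicts a tetragonal distortion (typically axial elongation) to lift the degeneracy.
[ScCl₆]³−: Summing ligand charges against the −3 overall charge gives an oxidation state of +3 for scandium. Sc sits in group 3, so the d-electron count is 3 − 3 = 0. The d⁰ configuration leaves the e_g set evenly filled (or empty) — no strong Jahn–Teller driving force.

[MnF₆]³−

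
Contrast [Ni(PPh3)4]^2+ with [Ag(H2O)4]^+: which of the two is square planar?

For [Ni(PPh3)4]^2+: Triphenylphosphine is neutral; balancing the +2 overall charge requires Ni(II). Ni sits in group 10, so the d-electron count is 10 − 2 = 8. Triphenylphosphine is a strong-field ligand (high in the spectrochemical series). A 3d d⁸ ion with strong-field ligands gains enough CFSE to favour square planar over tetrahedral. → square planar.
For [Ag(H2O)4]^+: Summing ligand charges against the +1 overall charge gives an oxidation state of +1 for silver. Ag sits in group 11, so the d-electron count is 11 − 1 = 10. A d¹⁰ ion has no crystal-field stabilisation preference between square planar and tetrahedral, so four ligands adopt the sterically favoured tetrahedral geometry. → tetrahedral.

[Ni(PPh3)4]^2+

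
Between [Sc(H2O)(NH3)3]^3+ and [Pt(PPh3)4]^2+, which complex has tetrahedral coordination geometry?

For [Sc(H2O)(NH3)3]^3+: Summing ligand charges against the +3 overall charge gives an oxidation state of +3 for scandium. Group 3 minus oxidation state 3 gives a d⁰ configuration. A d⁰ ion has no crystal-field stabilisation preference between square planar and tetrahedral, so four ligands adopt the sterically favoured tetrahedral geometry. → tetrahedral.
For [Pt(PPh3)4]^2+: Triphenylphosphine is neutral; balancing the +2 overall charge requires Pt(II). Group 10 minus oxidation state 2 gives a d⁸ configuration. A 5d d⁸ ion has a large crystal-field splitting; square planar leaves the high-energy d_{x²−y²} orbital empty and maximises CFSE. → square planar.

[Sc(H2O)(NH3)3]^3+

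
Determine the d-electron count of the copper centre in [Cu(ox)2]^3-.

Summing ligand charges against the −3 overall charge gives an oxidation state of +1 for copper.
Copper is a group-11 element; Cu(I) is therefore d¹⁰.

d¹⁰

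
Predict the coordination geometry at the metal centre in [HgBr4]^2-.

tetrahedral

Summing ligand charges against the −2 overall charge gives an oxidation state of +2 for mercury.
Hg sits in group 12, so the d-electron count is 12 − 2 = 10.
With 4 monodentate ligands the coordination number is 4.
A d¹⁰ ion has no crystal-field stabilisation preference between square planar and tetrahedral, so four ligands adopt the sterically favoured tetrahedral geometry.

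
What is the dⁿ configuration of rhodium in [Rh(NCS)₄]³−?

d8

Summing ligand charges against the −3 overall charge gives an oxidation state of +1 for rhodium.
Rhodium is a group-9 element; Rh(I) is therefore d⁸.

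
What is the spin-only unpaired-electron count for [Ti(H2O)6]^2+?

Ligand charges: water is neutral. With an overall charge of +2 the titanium centre must be in the +2 oxidation state.
Group 4 minus oxidation state 2 gives a d² configuration.
In an octahedral field the d² configuration is t₂g²e_g⁰ (only one arrangement possible), giving 2 unpaired electrons.

2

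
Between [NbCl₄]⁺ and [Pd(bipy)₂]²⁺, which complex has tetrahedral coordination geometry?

For [NbCl₄]⁺: Each chloride is −1; balancing the +1 overall charge requires Nb(V). Group 5 minus oxidation state 5 gives a d⁰ configuration. A d⁰ ion has no crystal-field stabilisation preference between square planar and tetrahedral, so four ligands adopt the sterically favoured tetrahedral geometry. → tetrahedral.
For [Pd(bipy)₂]²⁺: 2,2′-bipyridine is neutral; balancing the +2 overall charge requires Pd(II). Palladium is a group-10 element; Pd(II) is therefore d⁸. A 4d d⁸ ion has a large crystal-field splitting; square planar leaves the high-energy d_{x²−y²} orbital empty and maximises CFSE. → square planar.

[NbCl₄]⁺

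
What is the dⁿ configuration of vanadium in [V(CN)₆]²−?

d1

Ligand charges: each cyanide is −1. With an overall charge of −2 the vanadium centre must be in the +4 oxidation state.
Vanadium is a group-5 element; V(IV) is therefore d¹.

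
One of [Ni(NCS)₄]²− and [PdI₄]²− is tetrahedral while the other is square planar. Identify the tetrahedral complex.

For [Ni(NCS)₄]²−: Summing ligand charges against the −2 overall charge gives an oxidation state of +2 for nickel. Nickel is a group-10 element; Ni(II) is therefore d⁸. Isothiocyanate is a weak-field ligand. With weak-field ligands the CFSE gain from square planar is small, so a 3d d⁸ ion takes the sterically preferred tetrahedral geometry. → tetrahedral.
For [PdI₄]²−: Each iodide is −1; balancing the −2 overall charge requires Pd(II). Palladium is a group-10 element; Pd(II) is therefore d⁸. A 4d d⁸ ion has a large crystal-field splitting; square planar leaves the high-energy d_{x²−y²} orbital empty and maximises CFSE. → square planar.

[Ni(NCS)₄]²−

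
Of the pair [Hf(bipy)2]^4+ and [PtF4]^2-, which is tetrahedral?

For [Hf(bipy)2]^4+: Ligand charges: 2,2′-bipyridine is neutral. With an overall charge of +4 the hafnium centre must be in the +4 oxidation state. Group 4 minus oxidation state 4 gives a d⁰ configuration. A d⁰ ion has no crystal-field stabilisation preference between square planar and tetrahedral, so four ligands adopt the sterically favoured tetrahedral geometry. → tetrahedral.
For [PtF4]^2-: Ligand charges: each fluoride is −1. With an overall charge of −2 the platinum centre must be in the +2 oxidation state. Platinum is a group-10 element; Pt(II) is therefore d⁸. A 5d d⁸ ion has a large crystal-field splitting; square planar leaves the high-energy d_{x²−y²} orbital empty and maximises CFSE. → square planar.

[Hf(bipy)2]^4+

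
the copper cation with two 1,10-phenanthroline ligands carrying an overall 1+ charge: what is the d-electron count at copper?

1,10-phenanthroline is neutral; balancing the +1 overall charge requires Cu(I).
Copper is a group-11 element; Cu(I) is therefore d¹⁰.

d¹⁰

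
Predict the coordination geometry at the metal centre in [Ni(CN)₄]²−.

square planar

Each cyanide is −1; balancing the −2 overall charge requires Ni(II).
Ni sits in group 10, so the d-electron count is 10 − 2 = 8.
With 4 monodentate ligands the coordination number is 4.
Cyanide is a strong-field ligand (high in the spectrochemical series).
A 3d d⁸ ion with strong-field ligands gains enough CFSE to favour square planar over tetrahedral.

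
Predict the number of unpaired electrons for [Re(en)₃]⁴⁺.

3 unpaired electrons

Ligand charges: ethylenediamine is neutral. With an overall charge of +4 the rhenium centre must be in the +4 oxidation state.
Re sits in group 7, so the d-electron count is 7 − 4 = 3.
Counting donor atoms: 3×ethylenediamine (bidentate) → 6 donors. Coordination number = 6.
In an octahedral field the d³ configuration is t₂g³e_g⁰ (only one arrangement possible), giving 3 unpaired electrons.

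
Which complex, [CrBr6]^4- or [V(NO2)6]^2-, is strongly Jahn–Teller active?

[CrBr6]^4-

[CrBr6]^4-: Ligand charges: each bromide is −1. With an overall charge of −4 the chromium centre must be in the +2 oxidation state. Cr sits in group 6, so the d-electron count is 6 − 2 = 4. Bromide is a weak-field ligand for a first-row metal, so the complex is high-spin. The t₂g³e_g¹ (high-spin) configuration has an unevenly filled e_g set; the Jahn–Teller theorem predicts a tetragonal distortion (typically axial elongation) to lift the degeneracy.
[V(NO2)6]^2-: Ligand charges: each nitro (N-bound nitrite) is −1. With an overall charge of −2 the vanadium centre must be in the +4 oxidation state. Vanadium is a group-5 element; V(IV) is therefore d¹. The d¹ configuration leaves the e_g set evenly filled (or empty) — no strong Jahn–Teller driving force.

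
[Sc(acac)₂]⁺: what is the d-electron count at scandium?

d⁰

Ligand charges: each acetylacetonate is −1. With an overall charge of +1 the scandium centre must be in the +3 oxidation state.
Group 3 minus oxidation state 3 gives a d⁰ configuration.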